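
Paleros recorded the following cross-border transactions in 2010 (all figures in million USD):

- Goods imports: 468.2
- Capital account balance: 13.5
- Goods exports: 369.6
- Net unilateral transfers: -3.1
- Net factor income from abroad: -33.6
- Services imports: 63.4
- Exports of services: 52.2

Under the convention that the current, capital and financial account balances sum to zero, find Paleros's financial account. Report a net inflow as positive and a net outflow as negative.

133.0

Goods balance = 369.6 - 468.2 = -98.6
Services balance = 52.2 - 63.4 = -11.2
Trade balance (goods + services) = -98.6 + (-11.2) = -109.8
Net primary income = -33.6
Net secondary income = -3.1
Current account = -109.8 + (-33.6) + (-3.1) = -146.5
Financial account = -(-146.5 + 13.5) = 133.0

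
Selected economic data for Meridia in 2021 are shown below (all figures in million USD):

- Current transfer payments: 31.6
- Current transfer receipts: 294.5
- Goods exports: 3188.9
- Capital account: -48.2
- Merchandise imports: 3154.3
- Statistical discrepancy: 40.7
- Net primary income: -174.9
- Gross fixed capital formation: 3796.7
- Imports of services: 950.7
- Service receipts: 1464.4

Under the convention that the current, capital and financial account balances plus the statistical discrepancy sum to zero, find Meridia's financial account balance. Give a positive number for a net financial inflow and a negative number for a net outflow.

Goods balance = 3188.9 - 3154.3 = 34.6
Services balance = 1464.4 - 950.7 = 513.7
Trade balance (goods + services) = 34.6 + 513.7 = 548.3
Net primary income = -174.9
Net secondary income = 294.5 - 31.6 = 262.9
Current account = 548.3 + (-174.9) + 262.9 = 636.3
Financial account = -(636.3 + (-48.2) + 40.7) = -628.8

-628.8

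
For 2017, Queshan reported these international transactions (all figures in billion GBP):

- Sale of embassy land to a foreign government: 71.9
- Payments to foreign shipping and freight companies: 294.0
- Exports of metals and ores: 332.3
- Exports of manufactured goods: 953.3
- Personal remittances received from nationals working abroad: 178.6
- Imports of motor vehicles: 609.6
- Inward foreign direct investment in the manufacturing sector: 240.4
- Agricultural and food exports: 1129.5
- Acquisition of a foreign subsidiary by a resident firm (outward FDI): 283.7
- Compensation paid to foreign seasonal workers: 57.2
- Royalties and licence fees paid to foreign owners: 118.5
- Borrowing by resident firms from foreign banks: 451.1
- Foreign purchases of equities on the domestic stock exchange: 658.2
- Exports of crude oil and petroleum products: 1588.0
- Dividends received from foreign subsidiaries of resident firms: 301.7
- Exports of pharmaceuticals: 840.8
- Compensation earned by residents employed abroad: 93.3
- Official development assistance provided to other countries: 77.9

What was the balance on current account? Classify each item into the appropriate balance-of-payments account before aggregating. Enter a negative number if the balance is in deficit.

4260.3

Goods: 1588.0 - 609.6 + 840.8 + 332.3 + 953.3 + 1129.5 = 4234.3
Services: -118.5 - 294.0 = -412.5
Primary income: 301.7 + 93.3 - 57.2 = 337.8
Secondary income: 178.6 - 77.9 = 100.7
Current account = 4234.3 + (-412.5) + 337.8 + 100.7 = 4260.3
(Excluded from the current account — capital account: sale of embassy land to a foreign government 71.9; financial account: inward foreign direct investment in the manufacturing sector 240.4, acquisition of a foreign subsidiary by a resident firm (outward FDI) 283.7, borrowing by resident firms from foreign banks 451.1, foreign purchases of equities on the domestic stock exchange 658.2.)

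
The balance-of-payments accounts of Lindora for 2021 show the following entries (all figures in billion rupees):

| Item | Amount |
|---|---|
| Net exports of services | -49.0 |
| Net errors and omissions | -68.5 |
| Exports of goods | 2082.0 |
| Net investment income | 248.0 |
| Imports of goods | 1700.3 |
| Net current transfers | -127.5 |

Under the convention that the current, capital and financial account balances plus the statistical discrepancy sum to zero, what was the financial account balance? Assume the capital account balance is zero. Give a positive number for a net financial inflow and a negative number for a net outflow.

Goods balance = 2082.0 - 1700.3 = 381.7
Services balance = -49.0
Trade balance (goods + services) = 381.7 + (-49.0) = 332.7
Net primary income = 248.0
Net secondary income = -127.5
Current account = 332.7 + 248.0 + (-127.5) = 453.2
Financial account = -(453.2 + (-68.5)) = -384.7

-384.7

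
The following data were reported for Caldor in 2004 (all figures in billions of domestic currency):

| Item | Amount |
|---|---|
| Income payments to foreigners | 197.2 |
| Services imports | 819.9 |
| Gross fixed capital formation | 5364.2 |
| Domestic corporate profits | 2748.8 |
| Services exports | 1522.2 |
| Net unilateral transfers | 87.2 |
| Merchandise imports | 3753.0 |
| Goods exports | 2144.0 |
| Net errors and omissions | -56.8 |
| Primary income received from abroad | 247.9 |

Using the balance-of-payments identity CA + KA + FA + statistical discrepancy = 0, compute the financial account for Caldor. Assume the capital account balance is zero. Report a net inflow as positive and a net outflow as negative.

Goods balance = 2144.0 - 3753.0 = -1609.0
Services balance = 1522.2 - 819.9 = 702.3
Trade balance (goods + services) = -1609.0 + 702.3 = -906.7
Net primary income = 247.9 - 197.2 = 50.7
Net secondary income = 87.2
Current account = -906.7 + 50.7 + 87.2 = -768.8
Financial account = -(-768.8 + (-56.8)) = 825.6

825.6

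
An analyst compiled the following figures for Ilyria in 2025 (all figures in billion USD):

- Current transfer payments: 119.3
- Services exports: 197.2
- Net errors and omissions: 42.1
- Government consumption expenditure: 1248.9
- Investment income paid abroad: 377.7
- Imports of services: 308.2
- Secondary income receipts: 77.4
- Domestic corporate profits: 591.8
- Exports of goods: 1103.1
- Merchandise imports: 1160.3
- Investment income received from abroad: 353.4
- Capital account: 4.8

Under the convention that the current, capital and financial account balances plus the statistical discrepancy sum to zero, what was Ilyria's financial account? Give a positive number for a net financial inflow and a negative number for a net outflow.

Goods balance = 1103.1 - 1160.3 = -57.2
Services balance = 197.2 - 308.2 = -111.0
Trade balance (goods + services) = -57.2 + (-111.0) = -168.2
Net primary income = 353.4 - 377.7 = -24.3
Net secondary income = 77.4 - 119.3 = -41.9
Current account = -168.2 + (-24.3) + (-41.9) = -234.4
Financial account = -(-234.4 + 4.8 + 42.1) = 187.5

187.5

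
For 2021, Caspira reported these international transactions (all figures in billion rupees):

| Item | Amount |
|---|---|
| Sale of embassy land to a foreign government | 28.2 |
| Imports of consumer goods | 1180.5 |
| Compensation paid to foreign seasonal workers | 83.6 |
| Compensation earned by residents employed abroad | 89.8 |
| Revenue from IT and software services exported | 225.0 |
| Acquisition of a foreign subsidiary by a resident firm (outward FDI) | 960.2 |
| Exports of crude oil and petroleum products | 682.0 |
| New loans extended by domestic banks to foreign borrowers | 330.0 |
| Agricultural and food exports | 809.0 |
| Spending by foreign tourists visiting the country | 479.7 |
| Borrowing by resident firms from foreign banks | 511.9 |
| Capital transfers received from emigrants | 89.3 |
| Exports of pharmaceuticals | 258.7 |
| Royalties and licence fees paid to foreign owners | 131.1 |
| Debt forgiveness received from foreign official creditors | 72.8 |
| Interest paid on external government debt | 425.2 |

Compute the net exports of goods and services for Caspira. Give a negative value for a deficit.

Goods: 809.0 + 682.0 - 1180.5 + 258.7 = 569.2
Services: -131.1 + 225.0 + 479.7 = 573.6
Trade balance = 569.2 + 573.6 = 1142.8
(Excluded from the trade balance — capital account: sale of embassy land to a foreign government 28.2, capital transfers received from emigrants 89.3, debt forgiveness received from foreign official creditors 72.8; primary income: compensation paid to foreign seasonal workers 83.6, compensation earned by residents employed abroad 89.8, interest paid on external government debt 425.2; financial account: acquisition of a foreign subsidiary by a resident firm (outward FDI) 960.2, new loans extended by domestic banks to foreign borrowers 330.0, borrowing by resident firms from foreign banks 511.9.)

1142.8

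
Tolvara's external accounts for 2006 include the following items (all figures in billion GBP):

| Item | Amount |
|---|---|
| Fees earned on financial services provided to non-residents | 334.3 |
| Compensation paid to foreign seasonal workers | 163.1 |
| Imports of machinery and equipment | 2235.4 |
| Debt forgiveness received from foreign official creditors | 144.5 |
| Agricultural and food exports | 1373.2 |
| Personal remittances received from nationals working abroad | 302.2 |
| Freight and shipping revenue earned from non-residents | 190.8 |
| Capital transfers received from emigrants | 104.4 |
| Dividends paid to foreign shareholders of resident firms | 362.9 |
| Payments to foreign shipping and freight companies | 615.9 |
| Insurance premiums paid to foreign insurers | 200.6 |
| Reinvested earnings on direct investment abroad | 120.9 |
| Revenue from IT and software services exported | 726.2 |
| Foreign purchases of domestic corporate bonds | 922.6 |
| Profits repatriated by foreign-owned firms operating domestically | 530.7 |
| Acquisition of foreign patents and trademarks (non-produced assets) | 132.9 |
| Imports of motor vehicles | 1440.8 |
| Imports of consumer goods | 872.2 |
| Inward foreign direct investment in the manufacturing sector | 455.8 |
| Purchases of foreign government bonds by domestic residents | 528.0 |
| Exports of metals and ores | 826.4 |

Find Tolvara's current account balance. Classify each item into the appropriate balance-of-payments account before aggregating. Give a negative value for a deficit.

Goods: -1440.8 - 2235.4 - 872.2 + 1373.2 + 826.4 = -2348.8
Services: 726.2 + 334.3 - 615.9 + 190.8 - 200.6 = 434.8
Primary income: -163.1 + 120.9 - 530.7 - 362.9 = -935.8
Secondary income: 302.2
Current account = (-2348.8) + 434.8 + (-935.8) + 302.2 = -2547.6
(Excluded from the current account — capital account: debt forgiveness received from foreign official creditors 144.5, capital transfers received from emigrants 104.4, acquisition of foreign patents and trademarks (non-produced assets) 132.9; financial account: foreign purchases of domestic corporate bonds 922.6, inward foreign direct investment in the manufacturing sector 455.8, purchases of foreign government bonds by domestic residents 528.0.)

-2547.6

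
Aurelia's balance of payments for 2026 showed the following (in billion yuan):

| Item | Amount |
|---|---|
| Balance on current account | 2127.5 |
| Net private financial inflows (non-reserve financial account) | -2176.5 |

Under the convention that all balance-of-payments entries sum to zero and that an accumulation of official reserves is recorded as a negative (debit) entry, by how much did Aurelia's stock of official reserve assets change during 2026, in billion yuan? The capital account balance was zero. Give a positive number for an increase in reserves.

-49.0

Official reserve transactions balance = -(2127.5 + (-2176.5)) = 49.0
An accumulation of reserves is recorded as a debit (negative entry), so the change in the stock of reserves is the negative of that balance.
Change in official reserves = -(49.0) = -49.0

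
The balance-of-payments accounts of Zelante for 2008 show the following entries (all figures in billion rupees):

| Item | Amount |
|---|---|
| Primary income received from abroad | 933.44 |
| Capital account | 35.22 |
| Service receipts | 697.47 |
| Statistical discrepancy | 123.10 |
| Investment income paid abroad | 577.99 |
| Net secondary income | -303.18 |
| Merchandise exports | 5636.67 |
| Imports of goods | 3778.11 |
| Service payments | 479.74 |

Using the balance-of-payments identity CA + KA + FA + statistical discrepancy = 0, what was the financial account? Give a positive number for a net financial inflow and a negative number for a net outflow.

Goods balance = 5636.67 - 3778.11 = 1858.56
Services balance = 697.47 - 479.74 = 217.73
Trade balance (goods + services) = 1858.56 + 217.73 = 2076.29
Net primary income = 933.44 - 577.99 = 355.45
Net secondary income = -303.18
Current account = 2076.29 + 355.45 + (-303.18) = 2128.56
Financial account = -(2128.56 + 35.22 + 123.10) = -2286.88

-2286.88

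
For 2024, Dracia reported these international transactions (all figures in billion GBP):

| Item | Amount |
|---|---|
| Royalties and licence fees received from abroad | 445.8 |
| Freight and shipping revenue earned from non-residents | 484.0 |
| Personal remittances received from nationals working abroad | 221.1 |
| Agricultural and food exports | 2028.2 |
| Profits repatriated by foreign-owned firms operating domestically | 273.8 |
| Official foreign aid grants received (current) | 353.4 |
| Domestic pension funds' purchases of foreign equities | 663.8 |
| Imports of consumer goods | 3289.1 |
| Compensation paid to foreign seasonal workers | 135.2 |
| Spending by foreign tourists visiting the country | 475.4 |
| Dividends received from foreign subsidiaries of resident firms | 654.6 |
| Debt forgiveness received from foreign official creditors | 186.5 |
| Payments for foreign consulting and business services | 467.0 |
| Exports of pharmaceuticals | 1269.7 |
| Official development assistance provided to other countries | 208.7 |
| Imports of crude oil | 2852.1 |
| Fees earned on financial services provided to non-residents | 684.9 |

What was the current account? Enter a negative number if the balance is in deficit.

-608.8

Goods: 1269.7 + 2028.2 - 3289.1 - 2852.1 = -2843.3
Services: 445.8 + 684.9 + 475.4 + 484.0 - 467.0 = 1623.1
Primary income: -273.8 - 135.2 + 654.6 = 245.6
Secondary income: 353.4 - 208.7 + 221.1 = 365.8
Current account = (-2843.3) + 1623.1 + 245.6 + 365.8 = -608.8
(Excluded from the current account — financial account: domestic pension funds' purchases of foreign equities 663.8; capital account: debt forgiveness received from foreign official creditors 186.5.)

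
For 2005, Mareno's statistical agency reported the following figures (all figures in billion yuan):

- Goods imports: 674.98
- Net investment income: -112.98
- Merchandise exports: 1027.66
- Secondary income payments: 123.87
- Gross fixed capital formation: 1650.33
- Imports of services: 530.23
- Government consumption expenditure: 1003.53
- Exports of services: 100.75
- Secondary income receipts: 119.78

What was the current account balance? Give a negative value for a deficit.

-193.87

Goods balance = 1027.66 - 674.98 = 352.68
Services balance = 100.75 - 530.23 = -429.48
Trade balance (goods + services) = 352.68 + (-429.48) = -76.80
Net primary income = -112.98
Net secondary income = 119.78 - 123.87 = -4.09
Current account = -76.80 + (-112.98) + (-4.09) = -193.87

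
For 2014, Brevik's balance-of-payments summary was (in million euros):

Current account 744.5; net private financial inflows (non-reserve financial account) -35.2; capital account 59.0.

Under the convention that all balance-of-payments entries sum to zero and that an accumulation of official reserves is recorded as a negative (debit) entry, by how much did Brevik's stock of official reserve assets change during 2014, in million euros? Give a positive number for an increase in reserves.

Official reserve transactions balance = -(744.5 + 59.0 + (-35.2)) = -768.3
An accumulation of reserves is recorded as a debit (negative entry), so the change in the stock of reserves is the negative of that balance.
Change in official reserves = -(-768.3) = 768.3

768.3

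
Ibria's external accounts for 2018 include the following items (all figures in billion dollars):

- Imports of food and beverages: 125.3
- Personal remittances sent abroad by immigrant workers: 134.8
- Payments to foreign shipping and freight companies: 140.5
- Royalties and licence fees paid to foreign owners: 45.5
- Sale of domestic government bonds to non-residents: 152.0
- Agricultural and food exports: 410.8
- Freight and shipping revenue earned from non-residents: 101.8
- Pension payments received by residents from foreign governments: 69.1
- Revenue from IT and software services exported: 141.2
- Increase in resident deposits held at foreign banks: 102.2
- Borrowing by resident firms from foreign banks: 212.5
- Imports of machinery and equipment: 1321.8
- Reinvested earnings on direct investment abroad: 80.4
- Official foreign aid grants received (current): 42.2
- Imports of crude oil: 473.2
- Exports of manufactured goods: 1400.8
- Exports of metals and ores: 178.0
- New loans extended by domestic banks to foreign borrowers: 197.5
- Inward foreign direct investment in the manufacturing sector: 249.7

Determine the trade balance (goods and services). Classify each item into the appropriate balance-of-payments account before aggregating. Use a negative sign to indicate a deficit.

126.3

Goods: 410.8 - 1321.8 - 473.2 - 125.3 + 1400.8 + 178.0 = 69.3
Services: -45.5 + 141.2 - 140.5 + 101.8 = 57.0
Trade balance = 69.3 + 57.0 = 126.3
(Excluded from the trade balance — secondary income: personal remittances sent abroad by immigrant workers 134.8, pension payments received by residents from foreign governments 69.1, official foreign aid grants received (current) 42.2; financial account: sale of domestic government bonds to non-residents 152.0, increase in resident deposits held at foreign banks 102.2, borrowing by resident firms from foreign banks 212.5, new loans extended by domestic banks to foreign borrowers 197.5, inward foreign direct investment in the manufacturing sector 249.7; primary income: reinvested earnings on direct investment abroad 80.4.)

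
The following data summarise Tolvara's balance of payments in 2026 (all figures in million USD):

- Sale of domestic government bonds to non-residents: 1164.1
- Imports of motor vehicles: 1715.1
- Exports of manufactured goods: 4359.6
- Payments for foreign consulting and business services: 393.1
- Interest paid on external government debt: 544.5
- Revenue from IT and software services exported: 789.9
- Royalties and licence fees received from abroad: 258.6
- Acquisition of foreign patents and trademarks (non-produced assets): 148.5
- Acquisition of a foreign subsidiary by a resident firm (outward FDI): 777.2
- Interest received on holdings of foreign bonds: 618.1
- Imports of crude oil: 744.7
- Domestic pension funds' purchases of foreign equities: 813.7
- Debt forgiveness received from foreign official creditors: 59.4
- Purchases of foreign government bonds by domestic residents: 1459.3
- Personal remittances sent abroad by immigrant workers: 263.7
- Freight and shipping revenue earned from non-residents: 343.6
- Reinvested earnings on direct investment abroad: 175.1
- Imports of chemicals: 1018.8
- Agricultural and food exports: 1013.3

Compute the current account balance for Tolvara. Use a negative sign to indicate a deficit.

2878.3

Goods: -744.7 - 1018.8 + 4359.6 - 1715.1 + 1013.3 = 1894.3
Services: 789.9 - 393.1 + 258.6 + 343.6 = 999.0
Primary income: 175.1 + 618.1 - 544.5 = 248.7
Secondary income: -263.7
Current account = 1894.3 + 999.0 + 248.7 + (-263.7) = 2878.3
(Excluded from the current account — financial account: sale of domestic government bonds to non-residents 1164.1, acquisition of a foreign subsidiary by a resident firm (outward FDI) 777.2, domestic pension funds' purchases of foreign equities 813.7, purchases of foreign government bonds by domestic residents 1459.3; capital account: acquisition of foreign patents and trademarks (non-produced assets) 148.5, debt forgiveness received from foreign official creditors 59.4.)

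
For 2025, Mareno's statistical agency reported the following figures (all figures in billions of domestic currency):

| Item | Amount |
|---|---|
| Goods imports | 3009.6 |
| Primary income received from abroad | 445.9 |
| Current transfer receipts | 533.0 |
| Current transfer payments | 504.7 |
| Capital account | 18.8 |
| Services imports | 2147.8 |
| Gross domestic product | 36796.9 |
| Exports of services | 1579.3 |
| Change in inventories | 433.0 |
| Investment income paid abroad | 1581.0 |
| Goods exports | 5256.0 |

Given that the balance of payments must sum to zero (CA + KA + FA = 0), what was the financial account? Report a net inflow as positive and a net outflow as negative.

-589.9

Goods balance = 5256.0 - 3009.6 = 2246.4
Services balance = 1579.3 - 2147.8 = -568.5
Trade balance (goods + services) = 2246.4 + (-568.5) = 1677.9
Net primary income = 445.9 - 1581.0 = -1135.1
Net secondary income = 533.0 - 504.7 = 28.3
Current account = 1677.9 + (-1135.1) + 28.3 = 571.1
Financial account = -(571.1 + 18.8) = -589.9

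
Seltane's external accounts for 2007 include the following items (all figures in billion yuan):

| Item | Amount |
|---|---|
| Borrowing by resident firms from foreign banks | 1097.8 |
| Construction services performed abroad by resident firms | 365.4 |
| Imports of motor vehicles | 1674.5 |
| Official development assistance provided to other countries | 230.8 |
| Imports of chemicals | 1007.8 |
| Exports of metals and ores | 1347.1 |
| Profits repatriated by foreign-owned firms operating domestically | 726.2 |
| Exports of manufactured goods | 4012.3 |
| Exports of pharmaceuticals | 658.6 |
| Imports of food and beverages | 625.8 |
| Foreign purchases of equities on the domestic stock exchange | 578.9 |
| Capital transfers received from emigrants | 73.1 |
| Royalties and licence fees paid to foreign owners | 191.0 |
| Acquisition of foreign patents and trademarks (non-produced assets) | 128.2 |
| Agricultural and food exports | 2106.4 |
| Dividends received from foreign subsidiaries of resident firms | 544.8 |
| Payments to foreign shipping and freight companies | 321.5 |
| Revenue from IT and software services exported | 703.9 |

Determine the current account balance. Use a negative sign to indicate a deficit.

Goods: 658.6 - 625.8 + 4012.3 - 1674.5 + 2106.4 + 1347.1 - 1007.8 = 4816.3
Services: 365.4 + 703.9 - 321.5 - 191.0 = 556.8
Primary income: -726.2 + 544.8 = -181.4
Secondary income: -230.8
Current account = 4816.3 + 556.8 + (-181.4) + (-230.8) = 4960.9
(Excluded from the current account — financial account: borrowing by resident firms from foreign banks 1097.8, foreign purchases of equities on the domestic stock exchange 578.9; capital account: capital transfers received from emigrants 73.1, acquisition of foreign patents and trademarks (non-produced assets) 128.2.)

4960.9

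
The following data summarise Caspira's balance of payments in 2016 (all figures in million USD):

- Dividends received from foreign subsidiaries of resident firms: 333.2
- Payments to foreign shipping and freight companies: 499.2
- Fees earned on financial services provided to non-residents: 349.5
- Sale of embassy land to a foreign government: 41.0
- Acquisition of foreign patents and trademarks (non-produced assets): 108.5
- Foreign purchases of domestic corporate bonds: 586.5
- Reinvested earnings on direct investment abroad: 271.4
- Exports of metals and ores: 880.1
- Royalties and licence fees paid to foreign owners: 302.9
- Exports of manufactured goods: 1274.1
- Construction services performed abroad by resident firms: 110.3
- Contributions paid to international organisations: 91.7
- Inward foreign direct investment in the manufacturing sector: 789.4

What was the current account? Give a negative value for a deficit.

2324.8

Goods: 880.1 + 1274.1 = 2154.2
Services: 349.5 - 302.9 + 110.3 - 499.2 = -342.3
Primary income: 271.4 + 333.2 = 604.6
Secondary income: -91.7
Current account = 2154.2 + (-342.3) + 604.6 + (-91.7) = 2324.8
(Excluded from the current account — capital account: sale of embassy land to a foreign government 41.0, acquisition of foreign patents and trademarks (non-produced assets) 108.5; financial account: foreign purchases of domestic corporate bonds 586.5, inward foreign direct investment in the manufacturing sector 789.4.)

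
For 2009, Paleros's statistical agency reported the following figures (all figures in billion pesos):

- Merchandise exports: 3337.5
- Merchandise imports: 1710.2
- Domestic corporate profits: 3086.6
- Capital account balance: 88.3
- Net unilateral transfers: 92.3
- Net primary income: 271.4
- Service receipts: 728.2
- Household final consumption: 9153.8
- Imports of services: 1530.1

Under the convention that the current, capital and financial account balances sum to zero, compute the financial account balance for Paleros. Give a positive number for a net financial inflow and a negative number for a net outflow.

Goods balance = 3337.5 - 1710.2 = 1627.3
Services balance = 728.2 - 1530.1 = -801.9
Trade balance (goods + services) = 1627.3 + (-801.9) = 825.4
Net primary income = 271.4
Net secondary income = 92.3
Current account = 825.4 + 271.4 + 92.3 = 1189.1
Financial account = -(1189.1 + 88.3) = -1277.4

-1277.4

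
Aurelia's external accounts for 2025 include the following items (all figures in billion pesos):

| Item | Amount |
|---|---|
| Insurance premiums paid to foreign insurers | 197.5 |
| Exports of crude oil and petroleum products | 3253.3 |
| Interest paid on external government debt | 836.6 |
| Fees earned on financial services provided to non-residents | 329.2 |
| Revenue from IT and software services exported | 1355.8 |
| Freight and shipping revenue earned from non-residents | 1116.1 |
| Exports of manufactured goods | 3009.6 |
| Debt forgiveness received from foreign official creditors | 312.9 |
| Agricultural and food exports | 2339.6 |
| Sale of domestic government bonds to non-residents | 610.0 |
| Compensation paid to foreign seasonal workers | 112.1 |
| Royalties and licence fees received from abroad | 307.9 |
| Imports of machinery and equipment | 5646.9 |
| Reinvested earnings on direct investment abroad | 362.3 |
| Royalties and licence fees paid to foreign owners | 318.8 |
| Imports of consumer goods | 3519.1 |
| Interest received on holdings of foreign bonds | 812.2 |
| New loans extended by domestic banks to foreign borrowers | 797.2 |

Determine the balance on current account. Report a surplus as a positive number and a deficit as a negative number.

Goods: -5646.9 - 3519.1 + 3253.3 + 2339.6 + 3009.6 = -563.5
Services: -197.5 + 307.9 - 318.8 + 329.2 + 1116.1 + 1355.8 = 2592.7
Primary income: 362.3 - 112.1 - 836.6 + 812.2 = 225.8
Current account = (-563.5) + 2592.7 + 225.8 = 2255.0
(Excluded from the current account — capital account: debt forgiveness received from foreign official creditors 312.9; financial account: sale of domestic government bonds to non-residents 610.0, new loans extended by domestic banks to foreign borrowers 797.2.)

2255.0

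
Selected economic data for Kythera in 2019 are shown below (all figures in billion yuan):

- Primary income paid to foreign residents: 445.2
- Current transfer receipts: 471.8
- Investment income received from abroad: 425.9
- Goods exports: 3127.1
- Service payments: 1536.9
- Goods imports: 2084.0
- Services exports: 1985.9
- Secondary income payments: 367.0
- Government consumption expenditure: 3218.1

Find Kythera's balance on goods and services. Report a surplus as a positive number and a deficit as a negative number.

Goods balance = 3127.1 - 2084.0 = 1043.1
Services balance = 1985.9 - 1536.9 = 449.0
Trade balance (goods + services) = 1043.1 + 449.0 = 1492.1

1492.1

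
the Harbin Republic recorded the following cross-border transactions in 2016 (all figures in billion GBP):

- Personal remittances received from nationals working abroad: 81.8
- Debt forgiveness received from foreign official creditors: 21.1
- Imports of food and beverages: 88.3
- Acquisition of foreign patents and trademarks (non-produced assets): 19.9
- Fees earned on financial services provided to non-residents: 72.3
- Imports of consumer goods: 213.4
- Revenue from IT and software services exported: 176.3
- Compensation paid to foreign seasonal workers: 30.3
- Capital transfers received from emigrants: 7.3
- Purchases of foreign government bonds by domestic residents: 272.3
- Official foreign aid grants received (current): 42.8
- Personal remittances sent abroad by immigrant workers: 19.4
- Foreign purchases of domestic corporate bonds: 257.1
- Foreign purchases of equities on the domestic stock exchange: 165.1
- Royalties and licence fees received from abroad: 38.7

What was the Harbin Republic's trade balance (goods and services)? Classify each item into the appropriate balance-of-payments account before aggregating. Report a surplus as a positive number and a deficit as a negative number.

-14.4

Goods: -213.4 - 88.3 = -301.7
Services: 176.3 + 72.3 + 38.7 = 287.3
Trade balance = -301.7 + 287.3 = -14.4
(Excluded from the trade balance — secondary income: personal remittances received from nationals working abroad 81.8, official foreign aid grants received (current) 42.8, personal remittances sent abroad by immigrant workers 19.4; capital account: debt forgiveness received from foreign official creditors 21.1, acquisition of foreign patents and trademarks (non-produced assets) 19.9, capital transfers received from emigrants 7.3; primary income: compensation paid to foreign seasonal workers 30.3; financial account: purchases of foreign government bonds by domestic residents 272.3, foreign purchases of domestic corporate bonds 257.1, foreign purchases of equities on the domestic stock exchange 165.1.)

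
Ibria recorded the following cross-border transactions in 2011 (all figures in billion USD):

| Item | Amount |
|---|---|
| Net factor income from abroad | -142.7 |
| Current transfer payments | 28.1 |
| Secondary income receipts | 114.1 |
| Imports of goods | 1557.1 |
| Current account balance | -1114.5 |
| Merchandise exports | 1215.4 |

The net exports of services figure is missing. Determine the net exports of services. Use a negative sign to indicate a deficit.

-716.1

Current account = goods balance + services balance + net primary income + net secondary income
Sum of the known components = -398.4
Net exports of services = CA - (known components) = -1114.5 - (-398.4) = -716.1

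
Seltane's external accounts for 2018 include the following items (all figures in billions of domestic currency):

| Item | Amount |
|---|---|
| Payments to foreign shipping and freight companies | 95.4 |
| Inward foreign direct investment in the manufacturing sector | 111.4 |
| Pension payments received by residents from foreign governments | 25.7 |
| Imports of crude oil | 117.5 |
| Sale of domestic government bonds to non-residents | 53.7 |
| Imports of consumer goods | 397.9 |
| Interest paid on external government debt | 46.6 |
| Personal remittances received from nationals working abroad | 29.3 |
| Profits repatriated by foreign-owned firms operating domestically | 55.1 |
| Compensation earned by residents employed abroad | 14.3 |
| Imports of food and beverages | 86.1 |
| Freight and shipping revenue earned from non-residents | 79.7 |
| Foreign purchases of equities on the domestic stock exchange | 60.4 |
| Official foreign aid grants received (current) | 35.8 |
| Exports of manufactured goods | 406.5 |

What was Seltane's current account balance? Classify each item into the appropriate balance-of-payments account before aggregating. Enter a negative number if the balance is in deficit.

-207.3

Goods: -86.1 - 117.5 - 397.9 + 406.5 = -195.0
Services: -95.4 + 79.7 = -15.7
Primary income: 14.3 - 55.1 - 46.6 = -87.4
Secondary income: 35.8 + 25.7 + 29.3 = 90.8
Current account = (-195.0) + (-15.7) + (-87.4) + 90.8 = -207.3
(Excluded from the current account — financial account: inward foreign direct investment in the manufacturing sector 111.4, sale of domestic government bonds to non-residents 53.7, foreign purchases of equities on the domestic stock exchange 60.4.)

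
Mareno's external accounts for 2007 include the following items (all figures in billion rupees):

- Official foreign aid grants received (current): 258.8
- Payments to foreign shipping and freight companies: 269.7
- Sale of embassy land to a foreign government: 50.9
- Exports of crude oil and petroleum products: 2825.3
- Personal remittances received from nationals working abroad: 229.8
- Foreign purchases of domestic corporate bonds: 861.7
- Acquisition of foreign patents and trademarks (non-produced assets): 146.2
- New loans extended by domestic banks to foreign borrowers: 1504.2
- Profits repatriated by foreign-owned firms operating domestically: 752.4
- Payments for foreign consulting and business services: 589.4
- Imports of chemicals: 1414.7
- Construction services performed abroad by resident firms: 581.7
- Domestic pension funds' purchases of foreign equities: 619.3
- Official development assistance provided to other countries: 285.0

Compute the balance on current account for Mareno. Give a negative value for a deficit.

Goods: -1414.7 + 2825.3 = 1410.6
Services: -589.4 - 269.7 + 581.7 = -277.4
Primary income: -752.4
Secondary income: -285.0 + 229.8 + 258.8 = 203.6
Current account = 1410.6 + (-277.4) + (-752.4) + 203.6 = 584.4
(Excluded from the current account — capital account: sale of embassy land to a foreign government 50.9, acquisition of foreign patents and trademarks (non-produced assets) 146.2; financial account: foreign purchases of domestic corporate bonds 861.7, new loans extended by domestic banks to foreign borrowers 1504.2, domestic pension funds' purchases of foreign equities 619.3.)

584.4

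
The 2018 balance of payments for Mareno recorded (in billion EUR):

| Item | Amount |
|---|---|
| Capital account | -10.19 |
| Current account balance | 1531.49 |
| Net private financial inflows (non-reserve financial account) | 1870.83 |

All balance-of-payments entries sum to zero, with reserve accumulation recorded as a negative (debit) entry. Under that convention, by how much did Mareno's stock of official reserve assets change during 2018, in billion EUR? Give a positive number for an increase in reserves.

Official reserve transactions balance = -(1531.49 + (-10.19) + 1870.83) = -3392.13
An accumulation of reserves is recorded as a debit (negative entry), so the change in the stock of reserves is the negative of that balance.
Change in official reserves = -(-3392.13) = 3392.13

3392.13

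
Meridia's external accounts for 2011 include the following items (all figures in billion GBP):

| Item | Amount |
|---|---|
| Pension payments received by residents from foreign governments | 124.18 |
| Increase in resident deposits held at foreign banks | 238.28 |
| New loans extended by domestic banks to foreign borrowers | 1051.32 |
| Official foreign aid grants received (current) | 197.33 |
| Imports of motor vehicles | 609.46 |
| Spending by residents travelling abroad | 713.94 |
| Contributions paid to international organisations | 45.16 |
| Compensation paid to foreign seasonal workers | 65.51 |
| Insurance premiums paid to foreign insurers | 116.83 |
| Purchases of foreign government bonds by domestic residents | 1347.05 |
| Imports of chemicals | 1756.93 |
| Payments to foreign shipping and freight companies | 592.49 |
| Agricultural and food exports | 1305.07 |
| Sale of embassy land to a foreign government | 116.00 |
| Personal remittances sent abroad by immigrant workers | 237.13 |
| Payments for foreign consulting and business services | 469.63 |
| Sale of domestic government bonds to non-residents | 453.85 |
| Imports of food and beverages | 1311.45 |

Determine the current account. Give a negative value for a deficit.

Goods: -1311.45 - 609.46 - 1756.93 + 1305.07 = -2372.77
Services: -116.83 - 469.63 - 713.94 - 592.49 = -1892.89
Primary income: -65.51
Secondary income: -45.16 + 197.33 + 124.18 - 237.13 = 39.22
Current account = (-2372.77) + (-1892.89) + (-65.51) + 39.22 = -4291.95
(Excluded from the current account — financial account: increase in resident deposits held at foreign banks 238.28, new loans extended by domestic banks to foreign borrowers 1051.32, purchases of foreign government bonds by domestic residents 1347.05, sale of domestic government bonds to non-residents 453.85; capital account: sale of embassy land to a foreign government 116.00.)

-4291.95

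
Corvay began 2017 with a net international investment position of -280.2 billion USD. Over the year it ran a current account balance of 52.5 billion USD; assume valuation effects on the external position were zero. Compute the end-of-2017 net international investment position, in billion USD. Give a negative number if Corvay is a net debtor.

With no valuation effects, change in NIIP = current account = 52.5
End-of-year NIIP = -280.2 + 52.5 = -227.7

-227.7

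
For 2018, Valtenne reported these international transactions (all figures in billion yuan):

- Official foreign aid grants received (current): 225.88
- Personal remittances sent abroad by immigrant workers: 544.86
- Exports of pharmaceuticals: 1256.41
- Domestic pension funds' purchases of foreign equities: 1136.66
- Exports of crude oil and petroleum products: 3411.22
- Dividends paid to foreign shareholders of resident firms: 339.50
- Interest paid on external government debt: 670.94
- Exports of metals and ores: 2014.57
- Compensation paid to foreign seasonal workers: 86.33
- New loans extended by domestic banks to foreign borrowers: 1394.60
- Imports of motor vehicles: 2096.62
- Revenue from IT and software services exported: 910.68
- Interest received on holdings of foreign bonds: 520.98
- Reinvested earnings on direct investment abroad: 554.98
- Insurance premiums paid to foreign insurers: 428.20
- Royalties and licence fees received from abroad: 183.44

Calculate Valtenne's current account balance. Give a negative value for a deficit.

4911.71

Goods: 2014.57 - 2096.62 + 3411.22 + 1256.41 = 4585.58
Services: 910.68 - 428.20 + 183.44 = 665.92
Primary income: -670.94 - 339.50 - 86.33 + 554.98 + 520.98 = -20.81
Secondary income: 225.88 - 544.86 = -318.98
Current account = 4585.58 + 665.92 + (-20.81) + (-318.98) = 4911.71
(Excluded from the current account — financial account: domestic pension funds' purchases of foreign equities 1136.66, new loans extended by domestic banks to foreign borrowers 1394.60.)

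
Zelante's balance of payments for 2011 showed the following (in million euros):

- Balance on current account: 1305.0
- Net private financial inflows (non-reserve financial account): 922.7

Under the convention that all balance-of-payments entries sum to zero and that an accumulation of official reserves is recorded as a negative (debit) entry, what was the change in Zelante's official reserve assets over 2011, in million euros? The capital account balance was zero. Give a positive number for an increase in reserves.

2227.7

Official reserve transactions balance = -(1305.0 + 922.7) = -2227.7
An accumulation of reserves is recorded as a debit (negative entry), so the change in the stock of reserves is the negative of that balance.
Change in official reserves = -(-2227.7) = 2227.7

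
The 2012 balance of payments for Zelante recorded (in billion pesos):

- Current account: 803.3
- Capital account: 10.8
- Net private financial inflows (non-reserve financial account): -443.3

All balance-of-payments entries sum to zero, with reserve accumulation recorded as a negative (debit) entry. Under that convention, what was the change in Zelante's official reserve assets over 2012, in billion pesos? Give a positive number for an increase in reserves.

Official reserve transactions balance = -(803.3 + 10.8 + (-443.3)) = -370.8
An accumulation of reserves is recorded as a debit (negative entry), so the change in the stock of reserves is the negative of that balance.
Change in official reserves = -(-370.8) = 370.8

370.8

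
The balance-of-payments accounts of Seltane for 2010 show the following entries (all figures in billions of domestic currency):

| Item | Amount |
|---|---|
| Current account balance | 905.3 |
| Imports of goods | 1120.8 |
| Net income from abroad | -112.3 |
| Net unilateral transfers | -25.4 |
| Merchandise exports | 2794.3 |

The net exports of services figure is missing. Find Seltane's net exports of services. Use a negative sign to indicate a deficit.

-630.5

Current account = goods balance + services balance + net primary income + net secondary income
Sum of the known components = 1535.8
Net exports of services = CA - (known components) = 905.3 - 1535.8 = -630.5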